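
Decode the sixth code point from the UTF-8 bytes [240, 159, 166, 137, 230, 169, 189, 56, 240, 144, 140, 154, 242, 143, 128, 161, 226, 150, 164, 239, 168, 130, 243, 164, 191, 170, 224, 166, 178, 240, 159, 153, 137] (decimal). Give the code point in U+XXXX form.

Offset 0: leading byte 0xF0 = 11110000 → 4-byte char #1 = F0 9F A6 89.
Offset 4: leading byte 0xE6 = 11100110 → 3-byte char #2 = E6 A9 BD.
Offset 7: leading byte 0x38 = 00111000 → 1-byte char #3 = 38.
Offset 8: leading byte 0xF0 = 11110000 → 4-byte char #4 = F0 90 8C 9A.
Offset 12: leading byte 0xF2 = 11110010 → 4-byte char #5 = F2 8F 80 A1.
Offset 16: leading byte 0xE2 = 11100010 → 3-byte char #6 = E2 96 A4.
Leading byte 0xE2 = 11100010 matches 1110xxxx → 3-byte sequence.
Byte 1: 0xE2 = 11100010, payload 0010 (4 bits).
Byte 2: 0x96 = 10010110 (10xxxxxx ✓), payload 010110.
Byte 3: 0xA4 = 10100100 (10xxxxxx ✓), payload 100100.
Concatenate: 0010010110100100 = 0x25A4 (16 bits → U+25A4).

U+25A4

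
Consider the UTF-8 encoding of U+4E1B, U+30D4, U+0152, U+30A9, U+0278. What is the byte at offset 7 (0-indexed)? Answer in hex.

0x92

U+4E1B → 3-byte form E4 B8 9B at offsets 0–2.
U+30D4 → 3-byte form E3 83 94 at offsets 3–5.
U+0152 → 2-byte form C5 92 at offsets 6–7.
Offset 7 falls in char 3's range; it's byte 2 of C5 92 = 0x92.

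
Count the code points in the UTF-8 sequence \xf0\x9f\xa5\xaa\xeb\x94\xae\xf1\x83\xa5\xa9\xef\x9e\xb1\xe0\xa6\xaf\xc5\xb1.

6

Byte at offset 0: 0xF0 = 11110000 → 4-byte char (#1). Advance 4.
Byte at offset 4: 0xEB = 11101011 → 3-byte char (#2). Advance 3.
Byte at offset 7: 0xF1 = 11110001 → 4-byte char (#3). Advance 4.
Byte at offset 11: 0xEF = 11101111 → 3-byte char (#4). Advance 3.
Byte at offset 14: 0xE0 = 11100000 → 3-byte char (#5). Advance 3.
Byte at offset 17: 0xC5 = 11000101 → 2-byte char (#6). Advance 2.
Reached end at offset 19 after 6 code points.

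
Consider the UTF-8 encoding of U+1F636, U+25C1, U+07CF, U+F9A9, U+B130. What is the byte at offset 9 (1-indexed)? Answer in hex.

0x8F

1-indexed offset 9 is 0-indexed offset 8.
U+1F636 → 4-byte form F0 9F 98 B6 at offsets 0–3.
U+25C1 → 3-byte form E2 97 81 at offsets 4–6.
U+07CF → 2-byte form DF 8F at offsets 7–8.
Offset 8 falls in char 3's range; it's byte 2 of DF 8F = 0x8F.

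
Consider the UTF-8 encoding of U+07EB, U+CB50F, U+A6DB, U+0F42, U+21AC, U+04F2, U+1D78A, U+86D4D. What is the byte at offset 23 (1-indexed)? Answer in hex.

0x86

1-indexed offset 23 is 0-indexed offset 22.
U+07EB → 2-byte form DF AB at offsets 0–1.
U+CB50F → 4-byte form F3 8B 94 8F at offsets 2–5.
U+A6DB → 3-byte form EA 9B 9B at offsets 6–8.
U+0F42 → 3-byte form E0 BD 82 at offsets 9–11.
U+21AC → 3-byte form E2 86 AC at offsets 12–14.
U+04F2 → 2-byte form D3 B2 at offsets 15–16.
U+1D78A → 4-byte form F0 9D 9E 8A at offsets 17–20.
U+86D4D → 4-byte form F2 86 B5 8D at offsets 21–24.
Offset 22 falls in char 8's range; it's byte 2 of F2 86 B5 8D = 0x86.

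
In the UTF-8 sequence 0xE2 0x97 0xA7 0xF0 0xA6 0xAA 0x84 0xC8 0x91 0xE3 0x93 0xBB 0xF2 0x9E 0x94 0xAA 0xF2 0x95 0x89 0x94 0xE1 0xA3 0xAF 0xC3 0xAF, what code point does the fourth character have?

Offset 0: leading byte 0xE2 = 11100010 → 3-byte char #1 = E2 97 A7.
Offset 3: leading byte 0xF0 = 11110000 → 4-byte char #2 = F0 A6 AA 84.
Offset 7: leading byte 0xC8 = 11001000 → 2-byte char #3 = C8 91.
Offset 9: leading byte 0xE3 = 11100011 → 3-byte char #4 = E3 93 BB.
Leading byte 0xE3 = 11100011 matches 1110xxxx → 3-byte sequence.
Byte 1: 0xE3 = 11100011, payload 0011 (4 bits).
Byte 2: 0x93 = 10010011 (10xxxxxx ✓), payload 010011.
Byte 3: 0xBB = 10111011 (10xxxxxx ✓), payload 111011.
Concatenate: 0011010011111011 = 0x34FB (16 bits → U+34FB).

U+34FB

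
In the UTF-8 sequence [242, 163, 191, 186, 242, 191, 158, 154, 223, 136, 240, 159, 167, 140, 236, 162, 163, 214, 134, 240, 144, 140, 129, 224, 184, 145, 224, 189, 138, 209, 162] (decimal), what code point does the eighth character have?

Offset 0: leading byte 0xF2 = 11110010 → 4-byte char #1 = F2 A3 BF BA.
Offset 4: leading byte 0xF2 = 11110010 → 4-byte char #2 = F2 BF 9E 9A.
Offset 8: leading byte 0xDF = 11011111 → 2-byte char #3 = DF 88.
Offset 10: leading byte 0xF0 = 11110000 → 4-byte char #4 = F0 9F A7 8C.
Offset 14: leading byte 0xEC = 11101100 → 3-byte char #5 = EC A2 A3.
Offset 17: leading byte 0xD6 = 11010110 → 2-byte char #6 = D6 86.
Offset 19: leading byte 0xF0 = 11110000 → 4-byte char #7 = F0 90 8C 81.
Offset 23: leading byte 0xE0 = 11100000 → 3-byte char #8 = E0 B8 91.
Leading byte 0xE0 = 11100000 matches 1110xxxx → 3-byte sequence.
Byte 1: 0xE0 = 11100000, payload 0000 (4 bits).
Byte 2: 0xB8 = 10111000 (10xxxxxx ✓), payload 111000.
Byte 3: 0x91 = 10010001 (10xxxxxx ✓), payload 010001.
Concatenate: 0000111000010001 = 0xE11 (16 bits → U+0E11).

U+0E11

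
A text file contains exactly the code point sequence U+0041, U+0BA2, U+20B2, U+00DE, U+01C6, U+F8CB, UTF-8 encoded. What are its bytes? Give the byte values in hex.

41 E0 AE A2 E2 82 B2 C3 9E C7 86 EF A3 8B

U+0041: 1-byte form → 41.
U+0BA2: 3-byte form → E0 AE A2.
U+20B2: 3-byte form → E2 82 B2.
U+00DE: 2-byte form → C3 9E.
U+01C6: 2-byte form → C7 86.
U+F8CB: 3-byte form → EF A3 8B.
Concatenated (14 bytes): 41 E0 AE A2 E2 82 B2 C3 9E C7 86 EF A3 8B.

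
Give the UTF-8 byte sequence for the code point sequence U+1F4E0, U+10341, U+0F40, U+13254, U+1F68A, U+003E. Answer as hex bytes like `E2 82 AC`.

F0 9F 93 A0 F0 90 8D 81 E0 BD 80 F0 93 89 94 F0 9F 9A 8A 3E

U+1F4E0: 4-byte form → F0 9F 93 A0.
U+10341: 4-byte form → F0 90 8D 81.
U+0F40: 3-byte form → E0 BD 80.
U+13254: 4-byte form → F0 93 89 94.
U+1F68A: 4-byte form → F0 9F 9A 8A.
U+003E: 1-byte form → 3E.
Concatenated (20 bytes): F0 9F 93 A0 F0 90 8D 81 E0 BD 80 F0 93 89 94 F0 9F 9A 8A 3E.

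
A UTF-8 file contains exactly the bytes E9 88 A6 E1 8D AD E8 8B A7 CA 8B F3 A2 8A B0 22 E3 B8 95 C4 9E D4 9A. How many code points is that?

Byte at offset 0: 0xE9 = 11101001 → 3-byte char (#1). Advance 3.
Byte at offset 3: 0xE1 = 11100001 → 3-byte char (#2). Advance 3.
Byte at offset 6: 0xE8 = 11101000 → 3-byte char (#3). Advance 3.
Byte at offset 9: 0xCA = 11001010 → 2-byte char (#4). Advance 2.
Byte at offset 11: 0xF3 = 11110011 → 4-byte char (#5). Advance 4.
Byte at offset 15: 0x22 = 00100010 → 1-byte char (#6). Advance 1.
Byte at offset 16: 0xE3 = 11100011 → 3-byte char (#7). Advance 3.
Byte at offset 19: 0xC4 = 11000100 → 2-byte char (#8). Advance 2.
Byte at offset 21: 0xD4 = 11010100 → 2-byte char (#9). Advance 2.
Reached end at offset 23 after 9 code points.

9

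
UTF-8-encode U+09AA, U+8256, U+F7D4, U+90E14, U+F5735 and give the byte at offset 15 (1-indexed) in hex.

0xB5

1-indexed offset 15 is 0-indexed offset 14.
U+09AA → 3-byte form E0 A6 AA at offsets 0–2.
U+8256 → 3-byte form E8 89 96 at offsets 3–5.
U+F7D4 → 3-byte form EF 9F 94 at offsets 6–8.
U+90E14 → 4-byte form F2 90 B8 94 at offsets 9–12.
U+F5735 → 4-byte form F3 B5 9C B5 at offsets 13–16.
Offset 14 falls in char 5's range; it's byte 2 of F3 B5 9C B5 = 0xB5.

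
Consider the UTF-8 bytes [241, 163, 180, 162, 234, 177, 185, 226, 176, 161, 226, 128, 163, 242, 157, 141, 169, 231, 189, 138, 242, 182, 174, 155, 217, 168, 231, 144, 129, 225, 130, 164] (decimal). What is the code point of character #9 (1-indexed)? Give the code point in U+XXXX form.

Offset 0: leading byte 0xF1 = 11110001 → 4-byte char #1 = F1 A3 B4 A2.
Offset 4: leading byte 0xEA = 11101010 → 3-byte char #2 = EA B1 B9.
Offset 7: leading byte 0xE2 = 11100010 → 3-byte char #3 = E2 B0 A1.
Offset 10: leading byte 0xE2 = 11100010 → 3-byte char #4 = E2 80 A3.
Offset 13: leading byte 0xF2 = 11110010 → 4-byte char #5 = F2 9D 8D A9.
Offset 17: leading byte 0xE7 = 11100111 → 3-byte char #6 = E7 BD 8A.
Offset 20: leading byte 0xF2 = 11110010 → 4-byte char #7 = F2 B6 AE 9B.
Offset 24: leading byte 0xD9 = 11011001 → 2-byte char #8 = D9 A8.
Offset 26: leading byte 0xE7 = 11100111 → 3-byte char #9 = E7 90 81.
Leading byte 0xE7 = 11100111 matches 1110xxxx → 3-byte sequence.
Byte 1: 0xE7 = 11100111, payload 0111 (4 bits).
Byte 2: 0x90 = 10010000 (10xxxxxx ✓), payload 010000.
Byte 3: 0x81 = 10000001 (10xxxxxx ✓), payload 000001.
Concatenate: 0111010000000001 = 0x7401 (16 bits → U+7401).

U+7401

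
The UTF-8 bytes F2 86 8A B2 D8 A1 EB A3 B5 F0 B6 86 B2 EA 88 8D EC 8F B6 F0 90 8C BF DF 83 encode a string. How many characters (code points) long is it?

Byte at offset 0: 0xF2 = 11110010 → 4-byte char (#1). Advance 4.
Byte at offset 4: 0xD8 = 11011000 → 2-byte char (#2). Advance 2.
Byte at offset 6: 0xEB = 11101011 → 3-byte char (#3). Advance 3.
Byte at offset 9: 0xF0 = 11110000 → 4-byte char (#4). Advance 4.
Byte at offset 13: 0xEA = 11101010 → 3-byte char (#5). Advance 3.
Byte at offset 16: 0xEC = 11101100 → 3-byte char (#6). Advance 3.
Byte at offset 19: 0xF0 = 11110000 → 4-byte char (#7). Advance 4.
Byte at offset 23: 0xDF = 11011111 → 2-byte char (#8). Advance 2.
Reached end at offset 25 after 8 code points.

8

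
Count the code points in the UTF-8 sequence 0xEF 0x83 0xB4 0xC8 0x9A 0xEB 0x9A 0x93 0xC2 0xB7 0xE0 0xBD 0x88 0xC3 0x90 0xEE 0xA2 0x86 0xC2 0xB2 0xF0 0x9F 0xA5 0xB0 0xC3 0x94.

Byte at offset 0: 0xEF = 11101111 → 3-byte char (#1). Advance 3.
Byte at offset 3: 0xC8 = 11001000 → 2-byte char (#2). Advance 2.
Byte at offset 5: 0xEB = 11101011 → 3-byte char (#3). Advance 3.
Byte at offset 8: 0xC2 = 11000010 → 2-byte char (#4). Advance 2.
Byte at offset 10: 0xE0 = 11100000 → 3-byte char (#5). Advance 3.
Byte at offset 13: 0xC3 = 11000011 → 2-byte char (#6). Advance 2.
Byte at offset 15: 0xEE = 11101110 → 3-byte char (#7). Advance 3.
Byte at offset 18: 0xC2 = 11000010 → 2-byte char (#8). Advance 2.
Byte at offset 20: 0xF0 = 11110000 → 4-byte char (#9). Advance 4.
Byte at offset 24: 0xC3 = 11000011 → 2-byte char (#10). Advance 2.
Reached end at offset 26 after 10 code points.

10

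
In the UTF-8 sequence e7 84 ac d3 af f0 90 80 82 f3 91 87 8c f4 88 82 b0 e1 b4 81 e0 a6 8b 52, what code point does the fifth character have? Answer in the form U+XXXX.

U+1080B0

Offset 0: leading byte 0xE7 = 11100111 → 3-byte char #1 = E7 84 AC.
Offset 3: leading byte 0xD3 = 11010011 → 2-byte char #2 = D3 AF.
Offset 5: leading byte 0xF0 = 11110000 → 4-byte char #3 = F0 90 80 82.
Offset 9: leading byte 0xF3 = 11110011 → 4-byte char #4 = F3 91 87 8C.
Offset 13: leading byte 0xF4 = 11110100 → 4-byte char #5 = F4 88 82 B0.
Leading byte 0xF4 = 11110100 matches 11110xxx → 4-byte sequence.
Byte 1: 0xF4 = 11110100, payload 100 (3 bits).
Byte 2: 0x88 = 10001000 (10xxxxxx ✓), payload 001000.
Byte 3: 0x82 = 10000010 (10xxxxxx ✓), payload 000010.
Byte 4: 0xB0 = 10110000 (10xxxxxx ✓), payload 110000.
Concatenate: 100001000000010110000 = 0x1080B0 (21 bits → U+1080B0).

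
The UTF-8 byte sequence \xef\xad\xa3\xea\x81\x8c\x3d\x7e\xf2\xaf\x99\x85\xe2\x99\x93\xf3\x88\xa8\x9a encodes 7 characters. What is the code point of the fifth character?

U+AF645

Offset 0: leading byte 0xEF = 11101111 → 3-byte char #1 = EF AD A3.
Offset 3: leading byte 0xEA = 11101010 → 3-byte char #2 = EA 81 8C.
Offset 6: leading byte 0x3D = 00111101 → 1-byte char #3 = 3D.
Offset 7: leading byte 0x7E = 01111110 → 1-byte char #4 = 7E.
Offset 8: leading byte 0xF2 = 11110010 → 4-byte char #5 = F2 AF 99 85.
Leading byte 0xF2 = 11110010 matches 11110xxx → 4-byte sequence.
Byte 1: 0xF2 = 11110010, payload 010 (3 bits).
Byte 2: 0xAF = 10101111 (10xxxxxx ✓), payload 101111.
Byte 3: 0x99 = 10011001 (10xxxxxx ✓), payload 011001.
Byte 4: 0x85 = 10000101 (10xxxxxx ✓), payload 000101.
Concatenate: 010101111011001000101 = 0xAF645 (21 bits → U+AF645).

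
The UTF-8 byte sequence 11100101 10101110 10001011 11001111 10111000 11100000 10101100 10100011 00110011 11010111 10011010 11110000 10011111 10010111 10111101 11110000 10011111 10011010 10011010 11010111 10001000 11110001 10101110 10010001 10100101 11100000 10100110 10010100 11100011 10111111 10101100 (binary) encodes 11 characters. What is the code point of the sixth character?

U+1F5FD

Offset 0: leading byte 0xE5 = 11100101 → 3-byte char #1 = E5 AE 8B.
Offset 3: leading byte 0xCF = 11001111 → 2-byte char #2 = CF B8.
Offset 5: leading byte 0xE0 = 11100000 → 3-byte char #3 = E0 AC A3.
Offset 8: leading byte 0x33 = 00110011 → 1-byte char #4 = 33.
Offset 9: leading byte 0xD7 = 11010111 → 2-byte char #5 = D7 9A.
Offset 11: leading byte 0xF0 = 11110000 → 4-byte char #6 = F0 9F 97 BD.
Leading byte 0xF0 = 11110000 matches 11110xxx → 4-byte sequence.
Byte 1: 0xF0 = 11110000, payload 000 (3 bits).
Byte 2: 0x9F = 10011111 (10xxxxxx ✓), payload 011111.
Byte 3: 0x97 = 10010111 (10xxxxxx ✓), payload 010111.
Byte 4: 0xBD = 10111101 (10xxxxxx ✓), payload 111101.
Concatenate: 000011111010111111101 = 0x1F5FD (21 bits → U+1F5FD).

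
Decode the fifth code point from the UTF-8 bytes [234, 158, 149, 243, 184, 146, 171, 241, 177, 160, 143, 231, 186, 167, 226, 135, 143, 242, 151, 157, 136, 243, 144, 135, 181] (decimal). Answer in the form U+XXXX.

Offset 0: leading byte 0xEA = 11101010 → 3-byte char #1 = EA 9E 95.
Offset 3: leading byte 0xF3 = 11110011 → 4-byte char #2 = F3 B8 92 AB.
Offset 7: leading byte 0xF1 = 11110001 → 4-byte char #3 = F1 B1 A0 8F.
Offset 11: leading byte 0xE7 = 11100111 → 3-byte char #4 = E7 BA A7.
Offset 14: leading byte 0xE2 = 11100010 → 3-byte char #5 = E2 87 8F.
Leading byte 0xE2 = 11100010 matches 1110xxxx → 3-byte sequence.
Byte 1: 0xE2 = 11100010, payload 0010 (4 bits).
Byte 2: 0x87 = 10000111 (10xxxxxx ✓), payload 000111.
Byte 3: 0x8F = 10001111 (10xxxxxx ✓), payload 001111.
Concatenate: 0010000111001111 = 0x21CF (16 bits → U+21CF).

U+21CF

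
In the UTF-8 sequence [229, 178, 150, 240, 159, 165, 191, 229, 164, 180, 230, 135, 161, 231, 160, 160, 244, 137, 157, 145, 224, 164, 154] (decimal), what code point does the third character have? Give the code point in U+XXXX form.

Offset 0: leading byte 0xE5 = 11100101 → 3-byte char #1 = E5 B2 96.
Offset 3: leading byte 0xF0 = 11110000 → 4-byte char #2 = F0 9F A5 BF.
Offset 7: leading byte 0xE5 = 11100101 → 3-byte char #3 = E5 A4 B4.
Leading byte 0xE5 = 11100101 matches 1110xxxx → 3-byte sequence.
Byte 1: 0xE5 = 11100101, payload 0101 (4 bits).
Byte 2: 0xA4 = 10100100 (10xxxxxx ✓), payload 100100.
Byte 3: 0xB4 = 10110100 (10xxxxxx ✓), payload 110100.
Concatenate: 0101100100110100 = 0x5934 (16 bits → U+5934).

U+5934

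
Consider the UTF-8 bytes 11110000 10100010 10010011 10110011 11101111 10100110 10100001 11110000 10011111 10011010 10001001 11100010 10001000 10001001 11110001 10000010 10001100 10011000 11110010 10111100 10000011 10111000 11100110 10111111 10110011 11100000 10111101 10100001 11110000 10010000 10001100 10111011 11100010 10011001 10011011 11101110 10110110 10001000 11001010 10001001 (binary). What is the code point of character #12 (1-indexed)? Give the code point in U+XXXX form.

U+0289

Offset 0: leading byte 0xF0 = 11110000 → 4-byte char #1 = F0 A2 93 B3.
Offset 4: leading byte 0xEF = 11101111 → 3-byte char #2 = EF A6 A1.
Offset 7: leading byte 0xF0 = 11110000 → 4-byte char #3 = F0 9F 9A 89.
Offset 11: leading byte 0xE2 = 11100010 → 3-byte char #4 = E2 88 89.
Offset 14: leading byte 0xF1 = 11110001 → 4-byte char #5 = F1 82 8C 98.
Offset 18: leading byte 0xF2 = 11110010 → 4-byte char #6 = F2 BC 83 B8.
Offset 22: leading byte 0xE6 = 11100110 → 3-byte char #7 = E6 BF B3.
Offset 25: leading byte 0xE0 = 11100000 → 3-byte char #8 = E0 BD A1.
Offset 28: leading byte 0xF0 = 11110000 → 4-byte char #9 = F0 90 8C BB.
Offset 32: leading byte 0xE2 = 11100010 → 3-byte char #10 = E2 99 9B.
Offset 35: leading byte 0xEE = 11101110 → 3-byte char #11 = EE B6 88.
Offset 38: leading byte 0xCA = 11001010 → 2-byte char #12 = CA 89.
Leading byte 0xCA = 11001010 matches 110xxxxx → 2-byte sequence.
Byte 1: 0xCA = 11001010, payload 01010 (5 bits).
Byte 2: 0x89 = 10001001 (10xxxxxx ✓), payload 001001.
Concatenate: 01010001001 = 0x289 (11 bits → U+0289).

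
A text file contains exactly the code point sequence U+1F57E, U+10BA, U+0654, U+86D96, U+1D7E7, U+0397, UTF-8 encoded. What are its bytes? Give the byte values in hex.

U+1F57E: 4-byte form → F0 9F 95 BE.
U+10BA: 3-byte form → E1 82 BA.
U+0654: 2-byte form → D9 94.
U+86D96: 4-byte form → F2 86 B6 96.
U+1D7E7: 4-byte form → F0 9D 9F A7.
U+0397: 2-byte form → CE 97.
Concatenated (19 bytes): F0 9F 95 BE E1 82 BA D9 94 F2 86 B6 96 F0 9D 9F A7 CE 97.

F0 9F 95 BE E1 82 BA D9 94 F2 86 B6 96 F0 9D 9F A7 CE 97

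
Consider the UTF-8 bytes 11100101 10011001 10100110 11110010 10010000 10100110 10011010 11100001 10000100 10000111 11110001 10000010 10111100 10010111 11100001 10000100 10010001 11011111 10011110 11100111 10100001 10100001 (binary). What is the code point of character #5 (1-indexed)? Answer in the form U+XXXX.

U+1111

Offset 0: leading byte 0xE5 = 11100101 → 3-byte char #1 = E5 99 A6.
Offset 3: leading byte 0xF2 = 11110010 → 4-byte char #2 = F2 90 A6 9A.
Offset 7: leading byte 0xE1 = 11100001 → 3-byte char #3 = E1 84 87.
Offset 10: leading byte 0xF1 = 11110001 → 4-byte char #4 = F1 82 BC 97.
Offset 14: leading byte 0xE1 = 11100001 → 3-byte char #5 = E1 84 91.
Leading byte 0xE1 = 11100001 matches 1110xxxx → 3-byte sequence.
Byte 1: 0xE1 = 11100001, payload 0001 (4 bits).
Byte 2: 0x84 = 10000100 (10xxxxxx ✓), payload 000100.
Byte 3: 0x91 = 10010001 (10xxxxxx ✓), payload 010001.
Concatenate: 0001000100010001 = 0x1111 (16 bits → U+1111).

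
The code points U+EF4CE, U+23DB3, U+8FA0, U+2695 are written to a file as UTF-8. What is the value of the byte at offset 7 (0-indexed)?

0xB3

U+EF4CE → 4-byte form F3 AF 93 8E at offsets 0–3.
U+23DB3 → 4-byte form F0 A3 B6 B3 at offsets 4–7.
Offset 7 falls in char 2's range; it's byte 4 of F0 A3 B6 B3 = 0xB3.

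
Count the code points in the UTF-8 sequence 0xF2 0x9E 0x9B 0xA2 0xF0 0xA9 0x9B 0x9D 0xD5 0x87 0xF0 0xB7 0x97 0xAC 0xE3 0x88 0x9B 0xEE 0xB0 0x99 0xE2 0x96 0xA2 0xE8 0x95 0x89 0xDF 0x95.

Byte at offset 0: 0xF2 = 11110010 → 4-byte char (#1). Advance 4.
Byte at offset 4: 0xF0 = 11110000 → 4-byte char (#2). Advance 4.
Byte at offset 8: 0xD5 = 11010101 → 2-byte char (#3). Advance 2.
Byte at offset 10: 0xF0 = 11110000 → 4-byte char (#4). Advance 4.
Byte at offset 14: 0xE3 = 11100011 → 3-byte char (#5). Advance 3.
Byte at offset 17: 0xEE = 11101110 → 3-byte char (#6). Advance 3.
Byte at offset 20: 0xE2 = 11100010 → 3-byte char (#7). Advance 3.
Byte at offset 23: 0xE8 = 11101000 → 3-byte char (#8). Advance 3.
Byte at offset 26: 0xDF = 11011111 → 2-byte char (#9). Advance 2.
Reached end at offset 28 after 9 code points.

9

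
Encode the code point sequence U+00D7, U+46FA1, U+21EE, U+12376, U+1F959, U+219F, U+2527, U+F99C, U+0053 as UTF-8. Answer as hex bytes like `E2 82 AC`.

U+00D7: 2-byte form → C3 97.
U+46FA1: 4-byte form → F1 86 BE A1.
U+21EE: 3-byte form → E2 87 AE.
U+12376: 4-byte form → F0 92 8D B6.
U+1F959: 4-byte form → F0 9F A5 99.
U+219F: 3-byte form → E2 86 9F.
U+2527: 3-byte form → E2 94 A7.
U+F99C: 3-byte form → EF A6 9C.
U+0053: 1-byte form → 53.
Concatenated (27 bytes): C3 97 F1 86 BE A1 E2 87 AE F0 92 8D B6 F0 9F A5 99 E2 86 9F E2 94 A7 EF A6 9C 53.

C3 97 F1 86 BE A1 E2 87 AE F0 92 8D B6 F0 9F A5 99 E2 86 9F E2 94 A7 EF A6 9C 53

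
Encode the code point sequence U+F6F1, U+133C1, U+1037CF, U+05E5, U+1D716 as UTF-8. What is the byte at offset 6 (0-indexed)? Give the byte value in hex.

0x81

U+F6F1 → 3-byte form EF 9B B1 at offsets 0–2.
U+133C1 → 4-byte form F0 93 8F 81 at offsets 3–6.
Offset 6 falls in char 2's range; it's byte 4 of F0 93 8F 81 = 0x81.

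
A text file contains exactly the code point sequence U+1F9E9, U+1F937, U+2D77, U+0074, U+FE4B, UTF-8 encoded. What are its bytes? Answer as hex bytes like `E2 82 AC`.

U+1F9E9: 4-byte form → F0 9F A7 A9.
U+1F937: 4-byte form → F0 9F A4 B7.
U+2D77: 3-byte form → E2 B5 B7.
U+0074: 1-byte form → 74.
U+FE4B: 3-byte form → EF B9 8B.
Concatenated (15 bytes): F0 9F A7 A9 F0 9F A4 B7 E2 B5 B7 74 EF B9 8B.

F0 9F A7 A9 F0 9F A4 B7 E2 B5 B7 74 EF B9 8B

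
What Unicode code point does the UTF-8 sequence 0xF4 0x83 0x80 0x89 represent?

U+103009

Leading byte 0xF4 = 11110100 matches 11110xxx → 4-byte sequence.
Byte 1: 0xF4 = 11110100, payload 100 (3 bits).
Byte 2: 0x83 = 10000011 (10xxxxxx ✓), payload 000011.
Byte 3: 0x80 = 10000000 (10xxxxxx ✓), payload 000000.
Byte 4: 0x89 = 10001001 (10xxxxxx ✓), payload 001001.
Concatenate: 100000011000000001001 = 0x103009 (21 bits → U+103009).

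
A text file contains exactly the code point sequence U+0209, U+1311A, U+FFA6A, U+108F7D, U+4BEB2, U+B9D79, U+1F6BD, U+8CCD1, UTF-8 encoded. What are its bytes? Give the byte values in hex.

C8 89 F0 93 84 9A F3 BF A9 AA F4 88 BD BD F1 8B BA B2 F2 B9 B5 B9 F0 9F 9A BD F2 8C B3 91

U+0209: 2-byte form → C8 89.
U+1311A: 4-byte form → F0 93 84 9A.
U+FFA6A: 4-byte form → F3 BF A9 AA.
U+108F7D: 4-byte form → F4 88 BD BD.
U+4BEB2: 4-byte form → F1 8B BA B2.
U+B9D79: 4-byte form → F2 B9 B5 B9.
U+1F6BD: 4-byte form → F0 9F 9A BD.
U+8CCD1: 4-byte form → F2 8C B3 91.
Concatenated (30 bytes): C8 89 F0 93 84 9A F3 BF A9 AA F4 88 BD BD F1 8B BA B2 F2 B9 B5 B9 F0 9F 9A BD F2 8C B3 91.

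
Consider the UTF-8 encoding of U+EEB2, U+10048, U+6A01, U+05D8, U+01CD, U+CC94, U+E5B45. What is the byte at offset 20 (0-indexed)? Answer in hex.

0x85

U+EEB2 → 3-byte form EE BA B2 at offsets 0–2.
U+10048 → 4-byte form F0 90 81 88 at offsets 3–6.
U+6A01 → 3-byte form E6 A8 81 at offsets 7–9.
U+05D8 → 2-byte form D7 98 at offsets 10–11.
U+01CD → 2-byte form C7 8D at offsets 12–13.
U+CC94 → 3-byte form EC B2 94 at offsets 14–16.
U+E5B45 → 4-byte form F3 A5 AD 85 at offsets 17–20.
Offset 20 falls in char 7's range; it's byte 4 of F3 A5 AD 85 = 0x85.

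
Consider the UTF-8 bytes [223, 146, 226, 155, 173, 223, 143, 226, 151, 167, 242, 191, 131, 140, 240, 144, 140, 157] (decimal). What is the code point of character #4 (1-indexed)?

Offset 0: leading byte 0xDF = 11011111 → 2-byte char #1 = DF 92.
Offset 2: leading byte 0xE2 = 11100010 → 3-byte char #2 = E2 9B AD.
Offset 5: leading byte 0xDF = 11011111 → 2-byte char #3 = DF 8F.
Offset 7: leading byte 0xE2 = 11100010 → 3-byte char #4 = E2 97 A7.
Leading byte 0xE2 = 11100010 matches 1110xxxx → 3-byte sequence.
Byte 1: 0xE2 = 11100010, payload 0010 (4 bits).
Byte 2: 0x97 = 10010111 (10xxxxxx ✓), payload 010111.
Byte 3: 0xA7 = 10100111 (10xxxxxx ✓), payload 100111.
Concatenate: 0010010111100111 = 0x25E7 (16 bits → U+25E7).

U+25E7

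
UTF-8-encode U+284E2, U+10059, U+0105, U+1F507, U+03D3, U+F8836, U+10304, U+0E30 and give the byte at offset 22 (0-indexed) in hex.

U+284E2 → 4-byte form F0 A8 93 A2 at offsets 0–3.
U+10059 → 4-byte form F0 90 81 99 at offsets 4–7.
U+0105 → 2-byte form C4 85 at offsets 8–9.
U+1F507 → 4-byte form F0 9F 94 87 at offsets 10–13.
U+03D3 → 2-byte form CF 93 at offsets 14–15.
U+F8836 → 4-byte form F3 B8 A0 B6 at offsets 16–19.
U+10304 → 4-byte form F0 90 8C 84 at offsets 20–23.
Offset 22 falls in char 7's range; it's byte 3 of F0 90 8C 84 = 0x8C.

0x8C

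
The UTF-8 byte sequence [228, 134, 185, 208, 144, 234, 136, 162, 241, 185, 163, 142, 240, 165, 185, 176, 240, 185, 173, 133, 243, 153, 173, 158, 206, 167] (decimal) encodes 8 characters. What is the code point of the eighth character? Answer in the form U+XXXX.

U+03A7

Offset 0: leading byte 0xE4 = 11100100 → 3-byte char #1 = E4 86 B9.
Offset 3: leading byte 0xD0 = 11010000 → 2-byte char #2 = D0 90.
Offset 5: leading byte 0xEA = 11101010 → 3-byte char #3 = EA 88 A2.
Offset 8: leading byte 0xF1 = 11110001 → 4-byte char #4 = F1 B9 A3 8E.
Offset 12: leading byte 0xF0 = 11110000 → 4-byte char #5 = F0 A5 B9 B0.
Offset 16: leading byte 0xF0 = 11110000 → 4-byte char #6 = F0 B9 AD 85.
Offset 20: leading byte 0xF3 = 11110011 → 4-byte char #7 = F3 99 AD 9E.
Offset 24: leading byte 0xCE = 11001110 → 2-byte char #8 = CE A7.
Leading byte 0xCE = 11001110 matches 110xxxxx → 2-byte sequence.
Byte 1: 0xCE = 11001110, payload 01110 (5 bits).
Byte 2: 0xA7 = 10100111 (10xxxxxx ✓), payload 100111.
Concatenate: 01110100111 = 0x3A7 (11 bits → U+03A7).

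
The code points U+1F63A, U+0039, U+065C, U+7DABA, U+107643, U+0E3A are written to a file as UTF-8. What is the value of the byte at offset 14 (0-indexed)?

0x83

U+1F63A → 4-byte form F0 9F 98 BA at offsets 0–3.
U+0039 → 1-byte form 39 at offsets 4–4.
U+065C → 2-byte form D9 9C at offsets 5–6.
U+7DABA → 4-byte form F1 BD AA BA at offsets 7–10.
U+107643 → 4-byte form F4 87 99 83 at offsets 11–14.
Offset 14 falls in char 5's range; it's byte 4 of F4 87 99 83 = 0x83.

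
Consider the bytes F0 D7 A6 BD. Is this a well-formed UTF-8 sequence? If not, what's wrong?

invalid (non-continuation byte where continuation expected)

Leading byte 0xF0 = 11110000 → 4-byte form.
Byte 2 is 0xD7 = 11010111, which is not 10xxxxxx — expected a continuation byte.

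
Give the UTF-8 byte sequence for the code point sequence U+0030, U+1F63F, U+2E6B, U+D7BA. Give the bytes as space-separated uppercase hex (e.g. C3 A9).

U+0030: 1-byte form → 30.
U+1F63F: 4-byte form → F0 9F 98 BF.
U+2E6B: 3-byte form → E2 B9 AB.
U+D7BA: 3-byte form → ED 9E BA.
Concatenated (11 bytes): 30 F0 9F 98 BF E2 B9 AB ED 9E BA.

30 F0 9F 98 BF E2 B9 AB ED 9E BA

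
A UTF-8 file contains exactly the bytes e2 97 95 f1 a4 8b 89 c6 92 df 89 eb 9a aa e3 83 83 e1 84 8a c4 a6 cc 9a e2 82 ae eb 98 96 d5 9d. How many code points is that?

12

Byte at offset 0: 0xE2 = 11100010 → 3-byte char (#1). Advance 3.
Byte at offset 3: 0xF1 = 11110001 → 4-byte char (#2). Advance 4.
Byte at offset 7: 0xC6 = 11000110 → 2-byte char (#3). Advance 2.
Byte at offset 9: 0xDF = 11011111 → 2-byte char (#4). Advance 2.
Byte at offset 11: 0xEB = 11101011 → 3-byte char (#5). Advance 3.
Byte at offset 14: 0xE3 = 11100011 → 3-byte char (#6). Advance 3.
Byte at offset 17: 0xE1 = 11100001 → 3-byte char (#7). Advance 3.
Byte at offset 20: 0xC4 = 11000100 → 2-byte char (#8). Advance 2.
Byte at offset 22: 0xCC = 11001100 → 2-byte char (#9). Advance 2.
Byte at offset 24: 0xE2 = 11100010 → 3-byte char (#10). Advance 3.
Byte at offset 27: 0xEB = 11101011 → 3-byte char (#11). Advance 3.
Byte at offset 30: 0xD5 = 11010101 → 2-byte char (#12). Advance 2.
Reached end at offset 32 after 12 code points.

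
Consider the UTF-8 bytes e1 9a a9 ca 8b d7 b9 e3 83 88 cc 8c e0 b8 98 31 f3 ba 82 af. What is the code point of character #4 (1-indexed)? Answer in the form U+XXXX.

U+30C8

Offset 0: leading byte 0xE1 = 11100001 → 3-byte char #1 = E1 9A A9.
Offset 3: leading byte 0xCA = 11001010 → 2-byte char #2 = CA 8B.
Offset 5: leading byte 0xD7 = 11010111 → 2-byte char #3 = D7 B9.
Offset 7: leading byte 0xE3 = 11100011 → 3-byte char #4 = E3 83 88.
Leading byte 0xE3 = 11100011 matches 1110xxxx → 3-byte sequence.
Byte 1: 0xE3 = 11100011, payload 0011 (4 bits).
Byte 2: 0x83 = 10000011 (10xxxxxx ✓), payload 000011.
Byte 3: 0x88 = 10001000 (10xxxxxx ✓), payload 001000.
Concatenate: 0011000011001000 = 0x30C8 (16 bits → U+30C8).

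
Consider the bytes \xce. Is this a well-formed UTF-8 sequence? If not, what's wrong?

invalid (sequence truncated)

Leading byte 0xCE = 11001110 → 2-byte form, but only 1 byte is present.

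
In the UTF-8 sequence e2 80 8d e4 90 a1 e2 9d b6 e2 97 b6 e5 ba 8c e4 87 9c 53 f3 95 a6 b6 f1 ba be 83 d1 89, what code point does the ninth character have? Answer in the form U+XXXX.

U+7AF83

Offset 0: leading byte 0xE2 = 11100010 → 3-byte char #1 = E2 80 8D.
Offset 3: leading byte 0xE4 = 11100100 → 3-byte char #2 = E4 90 A1.
Offset 6: leading byte 0xE2 = 11100010 → 3-byte char #3 = E2 9D B6.
Offset 9: leading byte 0xE2 = 11100010 → 3-byte char #4 = E2 97 B6.
Offset 12: leading byte 0xE5 = 11100101 → 3-byte char #5 = E5 BA 8C.
Offset 15: leading byte 0xE4 = 11100100 → 3-byte char #6 = E4 87 9C.
Offset 18: leading byte 0x53 = 01010011 → 1-byte char #7 = 53.
Offset 19: leading byte 0xF3 = 11110011 → 4-byte char #8 = F3 95 A6 B6.
Offset 23: leading byte 0xF1 = 11110001 → 4-byte char #9 = F1 BA BE 83.
Leading byte 0xF1 = 11110001 matches 11110xxx → 4-byte sequence.
Byte 1: 0xF1 = 11110001, payload 001 (3 bits).
Byte 2: 0xBA = 10111010 (10xxxxxx ✓), payload 111010.
Byte 3: 0xBE = 10111110 (10xxxxxx ✓), payload 111110.
Byte 4: 0x83 = 10000011 (10xxxxxx ✓), payload 000011.
Concatenate: 001111010111110000011 = 0x7AF83 (21 bits → U+7AF83).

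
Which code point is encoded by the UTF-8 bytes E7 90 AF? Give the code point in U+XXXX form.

Leading byte 0xE7 = 11100111 matches 1110xxxx → 3-byte sequence.
Byte 1: 0xE7 = 11100111, payload 0111 (4 bits).
Byte 2: 0x90 = 10010000 (10xxxxxx ✓), payload 010000.
Byte 3: 0xAF = 10101111 (10xxxxxx ✓), payload 101111.
Concatenate: 0111010000101111 = 0x742F (16 bits → U+742F).

U+742F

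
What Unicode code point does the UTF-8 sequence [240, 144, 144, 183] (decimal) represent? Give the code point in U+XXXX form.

U+10437

Leading byte 0xF0 = 11110000 matches 11110xxx → 4-byte sequence.
Byte 1: 0xF0 = 11110000, payload 000 (3 bits).
Byte 2: 0x90 = 10010000 (10xxxxxx ✓), payload 010000.
Byte 3: 0x90 = 10010000 (10xxxxxx ✓), payload 010000.
Byte 4: 0xB7 = 10110111 (10xxxxxx ✓), payload 110111.
Concatenate: 000010000010000110111 = 0x10437 (21 bits → U+10437).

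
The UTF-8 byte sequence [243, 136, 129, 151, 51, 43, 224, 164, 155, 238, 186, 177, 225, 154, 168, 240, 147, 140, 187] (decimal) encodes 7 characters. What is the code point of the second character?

U+0033

Offset 0: leading byte 0xF3 = 11110011 → 4-byte char #1 = F3 88 81 97.
Offset 4: leading byte 0x33 = 00110011 → 1-byte char #2 = 33.
Leading byte 0x33 = 00110011 matches 0xxxxxxx → 1-byte sequence.
Byte 1: 0x33 = 00110011, payload 0110011 (7 bits).
Concatenate: 0110011 = 0x33 (7 bits → U+0033).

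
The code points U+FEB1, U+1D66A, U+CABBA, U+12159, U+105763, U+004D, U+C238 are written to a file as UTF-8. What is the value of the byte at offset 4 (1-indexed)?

1-indexed offset 4 is 0-indexed offset 3.
U+FEB1 → 3-byte form EF BA B1 at offsets 0–2.
U+1D66A → 4-byte form F0 9D 99 AA at offsets 3–6.
Offset 3 falls in char 2's range; it's byte 1 of F0 9D 99 AA = 0xF0.

0xF0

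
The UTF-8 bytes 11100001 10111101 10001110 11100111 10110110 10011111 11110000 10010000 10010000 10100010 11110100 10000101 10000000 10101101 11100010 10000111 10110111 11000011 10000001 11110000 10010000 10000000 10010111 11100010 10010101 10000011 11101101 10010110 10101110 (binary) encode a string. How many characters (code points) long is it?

Byte at offset 0: 0xE1 = 11100001 → 3-byte char (#1). Advance 3.
Byte at offset 3: 0xE7 = 11100111 → 3-byte char (#2). Advance 3.
Byte at offset 6: 0xF0 = 11110000 → 4-byte char (#3). Advance 4.
Byte at offset 10: 0xF4 = 11110100 → 4-byte char (#4). Advance 4.
Byte at offset 14: 0xE2 = 11100010 → 3-byte char (#5). Advance 3.
Byte at offset 17: 0xC3 = 11000011 → 2-byte char (#6). Advance 2.
Byte at offset 19: 0xF0 = 11110000 → 4-byte char (#7). Advance 4.
Byte at offset 23: 0xE2 = 11100010 → 3-byte char (#8). Advance 3.
Byte at offset 26: 0xED = 11101101 → 3-byte char (#9). Advance 3.
Reached end at offset 29 after 9 code points.

9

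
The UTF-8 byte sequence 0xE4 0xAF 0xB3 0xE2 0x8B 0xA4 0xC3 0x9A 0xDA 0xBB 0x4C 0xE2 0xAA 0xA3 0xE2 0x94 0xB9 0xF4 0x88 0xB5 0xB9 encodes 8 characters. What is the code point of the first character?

U+4BF3

Offset 0: leading byte 0xE4 = 11100100 → 3-byte char #1 = E4 AF B3.
Leading byte 0xE4 = 11100100 matches 1110xxxx → 3-byte sequence.
Byte 1: 0xE4 = 11100100, payload 0100 (4 bits).
Byte 2: 0xAF = 10101111 (10xxxxxx ✓), payload 101111.
Byte 3: 0xB3 = 10110011 (10xxxxxx ✓), payload 110011.
Concatenate: 0100101111110011 = 0x4BF3 (16 bits → U+4BF3).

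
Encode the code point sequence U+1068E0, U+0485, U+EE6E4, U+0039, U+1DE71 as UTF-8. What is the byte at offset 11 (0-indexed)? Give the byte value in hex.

U+1068E0 → 4-byte form F4 86 A3 A0 at offsets 0–3.
U+0485 → 2-byte form D2 85 at offsets 4–5.
U+EE6E4 → 4-byte form F3 AE 9B A4 at offsets 6–9.
U+0039 → 1-byte form 39 at offsets 10–10.
U+1DE71 → 4-byte form F0 9D B9 B1 at offsets 11–14.
Offset 11 falls in char 5's range; it's byte 1 of F0 9D B9 B1 = 0xF0.

0xF0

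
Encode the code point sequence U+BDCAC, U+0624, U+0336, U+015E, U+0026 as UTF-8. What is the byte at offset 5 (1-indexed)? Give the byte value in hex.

1-indexed offset 5 is 0-indexed offset 4.
U+BDCAC → 4-byte form F2 BD B2 AC at offsets 0–3.
U+0624 → 2-byte form D8 A4 at offsets 4–5.
Offset 4 falls in char 2's range; it's byte 1 of D8 A4 = 0xD8.

0xD8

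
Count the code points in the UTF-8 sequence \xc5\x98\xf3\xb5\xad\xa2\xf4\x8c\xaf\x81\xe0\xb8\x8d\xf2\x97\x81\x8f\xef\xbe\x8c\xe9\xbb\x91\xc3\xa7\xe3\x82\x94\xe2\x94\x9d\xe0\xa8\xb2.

11

Byte at offset 0: 0xC5 = 11000101 → 2-byte char (#1). Advance 2.
Byte at offset 2: 0xF3 = 11110011 → 4-byte char (#2). Advance 4.
Byte at offset 6: 0xF4 = 11110100 → 4-byte char (#3). Advance 4.
Byte at offset 10: 0xE0 = 11100000 → 3-byte char (#4). Advance 3.
Byte at offset 13: 0xF2 = 11110010 → 4-byte char (#5). Advance 4.
Byte at offset 17: 0xEF = 11101111 → 3-byte char (#6). Advance 3.
Byte at offset 20: 0xE9 = 11101001 → 3-byte char (#7). Advance 3.
Byte at offset 23: 0xC3 = 11000011 → 2-byte char (#8). Advance 2.
Byte at offset 25: 0xE3 = 11100011 → 3-byte char (#9). Advance 3.
Byte at offset 28: 0xE2 = 11100010 → 3-byte char (#10). Advance 3.
Byte at offset 31: 0xE0 = 11100000 → 3-byte char (#11). Advance 3.
Reached end at offset 34 after 11 code points.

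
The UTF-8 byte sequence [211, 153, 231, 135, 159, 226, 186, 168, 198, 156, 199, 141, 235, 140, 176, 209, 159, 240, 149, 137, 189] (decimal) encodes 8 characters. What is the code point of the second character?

Offset 0: leading byte 0xD3 = 11010011 → 2-byte char #1 = D3 99.
Offset 2: leading byte 0xE7 = 11100111 → 3-byte char #2 = E7 87 9F.
Leading byte 0xE7 = 11100111 matches 1110xxxx → 3-byte sequence.
Byte 1: 0xE7 = 11100111, payload 0111 (4 bits).
Byte 2: 0x87 = 10000111 (10xxxxxx ✓), payload 000111.
Byte 3: 0x9F = 10011111 (10xxxxxx ✓), payload 011111.
Concatenate: 0111000111011111 = 0x71DF (16 bits → U+71DF).

U+71DF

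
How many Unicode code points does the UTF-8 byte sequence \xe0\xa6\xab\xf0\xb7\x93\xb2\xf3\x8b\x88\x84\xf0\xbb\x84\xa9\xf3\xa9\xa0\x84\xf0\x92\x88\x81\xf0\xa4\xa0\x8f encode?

7

Byte at offset 0: 0xE0 = 11100000 → 3-byte char (#1). Advance 3.
Byte at offset 3: 0xF0 = 11110000 → 4-byte char (#2). Advance 4.
Byte at offset 7: 0xF3 = 11110011 → 4-byte char (#3). Advance 4.
Byte at offset 11: 0xF0 = 11110000 → 4-byte char (#4). Advance 4.
Byte at offset 15: 0xF3 = 11110011 → 4-byte char (#5). Advance 4.
Byte at offset 19: 0xF0 = 11110000 → 4-byte char (#6). Advance 4.
Byte at offset 23: 0xF0 = 11110000 → 4-byte char (#7). Advance 4.
Reached end at offset 27 after 7 code points.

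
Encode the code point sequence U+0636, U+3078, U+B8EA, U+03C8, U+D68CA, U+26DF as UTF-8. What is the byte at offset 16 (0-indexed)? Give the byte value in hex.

U+0636 → 2-byte form D8 B6 at offsets 0–1.
U+3078 → 3-byte form E3 81 B8 at offsets 2–4.
U+B8EA → 3-byte form EB A3 AA at offsets 5–7.
U+03C8 → 2-byte form CF 88 at offsets 8–9.
U+D68CA → 4-byte form F3 96 A3 8A at offsets 10–13.
U+26DF → 3-byte form E2 9B 9F at offsets 14–16.
Offset 16 falls in char 6's range; it's byte 3 of E2 9B 9F = 0x9F.

0x9F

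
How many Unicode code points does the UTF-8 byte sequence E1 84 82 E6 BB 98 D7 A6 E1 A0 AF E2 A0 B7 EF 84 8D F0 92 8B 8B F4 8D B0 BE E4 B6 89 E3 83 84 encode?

Byte at offset 0: 0xE1 = 11100001 → 3-byte char (#1). Advance 3.
Byte at offset 3: 0xE6 = 11100110 → 3-byte char (#2). Advance 3.
Byte at offset 6: 0xD7 = 11010111 → 2-byte char (#3). Advance 2.
Byte at offset 8: 0xE1 = 11100001 → 3-byte char (#4). Advance 3.
Byte at offset 11: 0xE2 = 11100010 → 3-byte char (#5). Advance 3.
Byte at offset 14: 0xEF = 11101111 → 3-byte char (#6). Advance 3.
Byte at offset 17: 0xF0 = 11110000 → 4-byte char (#7). Advance 4.
Byte at offset 21: 0xF4 = 11110100 → 4-byte char (#8). Advance 4.
Byte at offset 25: 0xE4 = 11100100 → 3-byte char (#9). Advance 3.
Byte at offset 28: 0xE3 = 11100011 → 3-byte char (#10). Advance 3.
Reached end at offset 31 after 10 code points.

10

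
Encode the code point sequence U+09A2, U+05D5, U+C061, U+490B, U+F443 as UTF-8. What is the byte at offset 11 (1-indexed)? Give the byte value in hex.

1-indexed offset 11 is 0-indexed offset 10.
U+09A2 → 3-byte form E0 A6 A2 at offsets 0–2.
U+05D5 → 2-byte form D7 95 at offsets 3–4.
U+C061 → 3-byte form EC 81 A1 at offsets 5–7.
U+490B → 3-byte form E4 A4 8B at offsets 8–10.
Offset 10 falls in char 4's range; it's byte 3 of E4 A4 8B = 0x8B.

0x8B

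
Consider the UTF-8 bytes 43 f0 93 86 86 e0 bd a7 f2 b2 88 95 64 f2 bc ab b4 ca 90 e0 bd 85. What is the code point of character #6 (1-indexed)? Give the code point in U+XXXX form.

U+BCAF4

Offset 0: leading byte 0x43 = 01000011 → 1-byte char #1 = 43.
Offset 1: leading byte 0xF0 = 11110000 → 4-byte char #2 = F0 93 86 86.
Offset 5: leading byte 0xE0 = 11100000 → 3-byte char #3 = E0 BD A7.
Offset 8: leading byte 0xF2 = 11110010 → 4-byte char #4 = F2 B2 88 95.
Offset 12: leading byte 0x64 = 01100100 → 1-byte char #5 = 64.
Offset 13: leading byte 0xF2 = 11110010 → 4-byte char #6 = F2 BC AB B4.
Leading byte 0xF2 = 11110010 matches 11110xxx → 4-byte sequence.
Byte 1: 0xF2 = 11110010, payload 010 (3 bits).
Byte 2: 0xBC = 10111100 (10xxxxxx ✓), payload 111100.
Byte 3: 0xAB = 10101011 (10xxxxxx ✓), payload 101011.
Byte 4: 0xB4 = 10110100 (10xxxxxx ✓), payload 110100.
Concatenate: 010111100101011110100 = 0xBCAF4 (21 bits → U+BCAF4).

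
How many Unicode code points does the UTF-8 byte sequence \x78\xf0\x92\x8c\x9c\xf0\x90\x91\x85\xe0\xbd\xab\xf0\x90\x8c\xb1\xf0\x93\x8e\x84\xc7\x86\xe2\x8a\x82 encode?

8

Byte at offset 0: 0x78 = 01111000 → 1-byte char (#1). Advance 1.
Byte at offset 1: 0xF0 = 11110000 → 4-byte char (#2). Advance 4.
Byte at offset 5: 0xF0 = 11110000 → 4-byte char (#3). Advance 4.
Byte at offset 9: 0xE0 = 11100000 → 3-byte char (#4). Advance 3.
Byte at offset 12: 0xF0 = 11110000 → 4-byte char (#5). Advance 4.
Byte at offset 16: 0xF0 = 11110000 → 4-byte char (#6). Advance 4.
Byte at offset 20: 0xC7 = 11000111 → 2-byte char (#7). Advance 2.
Byte at offset 22: 0xE2 = 11100010 → 3-byte char (#8). Advance 3.
Reached end at offset 25 after 8 code points.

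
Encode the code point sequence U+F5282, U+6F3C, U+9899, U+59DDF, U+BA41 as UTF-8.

F3 B5 8A 82 E6 BC BC E9 A2 99 F1 99 B7 9F EB A9 81

U+F5282: 4-byte form → F3 B5 8A 82.
U+6F3C: 3-byte form → E6 BC BC.
U+9899: 3-byte form → E9 A2 99.
U+59DDF: 4-byte form → F1 99 B7 9F.
U+BA41: 3-byte form → EB A9 81.
Concatenated (17 bytes): F3 B5 8A 82 E6 BC BC E9 A2 99 F1 99 B7 9F EB A9 81.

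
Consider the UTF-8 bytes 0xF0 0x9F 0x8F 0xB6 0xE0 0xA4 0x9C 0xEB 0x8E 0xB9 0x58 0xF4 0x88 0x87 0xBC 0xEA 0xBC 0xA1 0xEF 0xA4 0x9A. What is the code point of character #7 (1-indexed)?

Offset 0: leading byte 0xF0 = 11110000 → 4-byte char #1 = F0 9F 8F B6.
Offset 4: leading byte 0xE0 = 11100000 → 3-byte char #2 = E0 A4 9C.
Offset 7: leading byte 0xEB = 11101011 → 3-byte char #3 = EB 8E B9.
Offset 10: leading byte 0x58 = 01011000 → 1-byte char #4 = 58.
Offset 11: leading byte 0xF4 = 11110100 → 4-byte char #5 = F4 88 87 BC.
Offset 15: leading byte 0xEA = 11101010 → 3-byte char #6 = EA BC A1.
Offset 18: leading byte 0xEF = 11101111 → 3-byte char #7 = EF A4 9A.
Leading byte 0xEF = 11101111 matches 1110xxxx → 3-byte sequence.
Byte 1: 0xEF = 11101111, payload 1111 (4 bits).
Byte 2: 0xA4 = 10100100 (10xxxxxx ✓), payload 100100.
Byte 3: 0x9A = 10011010 (10xxxxxx ✓), payload 011010.
Concatenate: 1111100100011010 = 0xF91A (16 bits → U+F91A).

U+F91A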